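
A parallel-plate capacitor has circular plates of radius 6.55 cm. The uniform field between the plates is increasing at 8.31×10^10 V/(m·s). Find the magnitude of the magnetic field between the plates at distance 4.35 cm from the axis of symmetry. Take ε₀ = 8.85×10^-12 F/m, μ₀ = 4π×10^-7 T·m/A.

2.01×10^-8 T

Through the whole plate area (πR² = 0.01348 m²), I_d = ε₀ πR² dE/dt = 9.914×10^-3 A.
An Ampèrian loop of radius r encloses a fraction (r/R)² of I_d. Then B·2πr = μ₀ I_d (r/R)², giving B = μ₀ I_d r/(2πR²) = 2.01×10^-8 T.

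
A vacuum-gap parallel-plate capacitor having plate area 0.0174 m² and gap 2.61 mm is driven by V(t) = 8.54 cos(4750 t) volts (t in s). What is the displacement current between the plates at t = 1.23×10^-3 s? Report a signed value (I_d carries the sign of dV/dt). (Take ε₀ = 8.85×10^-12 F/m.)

1.02×10^-6 A

C = ε₀A/d = (8.85×10^-12)(0.0174)/(2.61×10^-3) = 5.900×10^-11 F. dV/dt = V₀ω·−sin(ωt); at ωt = 5.8425 rad this factor is 0.4266.
I_d = C dV/dt = (5.900×10^-11)(8.54)(4750)(0.4266) = 1.02×10^-6 A.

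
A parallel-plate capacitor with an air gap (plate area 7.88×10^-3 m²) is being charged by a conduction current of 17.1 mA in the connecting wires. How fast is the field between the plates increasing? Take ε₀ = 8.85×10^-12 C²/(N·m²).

Charge continuity gives I_d = I = 0.0171 A between the plates.
Then dE/dt = I_d/(ε₀A) = 2.45×10^11 V/(m·s).

2.45×10^11 V/(m·s)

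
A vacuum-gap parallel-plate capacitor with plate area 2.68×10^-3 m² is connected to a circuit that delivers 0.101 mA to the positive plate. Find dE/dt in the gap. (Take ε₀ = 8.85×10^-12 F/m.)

The displacement current between the plates equals the conduction current, I_d = 0.101 mA.
Inverting I_d = ε₀ A dE/dt gives dE/dt = 1.01×10^-4 / (8.85×10^-12 · 2.68×10^-3) = 4.26×10^9 V/(m·s).

4.26×10^9 V/(m·s)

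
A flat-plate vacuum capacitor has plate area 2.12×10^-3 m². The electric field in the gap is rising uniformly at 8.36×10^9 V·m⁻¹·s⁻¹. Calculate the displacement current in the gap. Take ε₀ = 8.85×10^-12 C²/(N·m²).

I_d = ε₀ A (dE/dt) = (8.85×10^-12)(2.12×10^-3 m²)(8.36×10^9) = 1.57×10^-4 A.

1.57×10^-4 A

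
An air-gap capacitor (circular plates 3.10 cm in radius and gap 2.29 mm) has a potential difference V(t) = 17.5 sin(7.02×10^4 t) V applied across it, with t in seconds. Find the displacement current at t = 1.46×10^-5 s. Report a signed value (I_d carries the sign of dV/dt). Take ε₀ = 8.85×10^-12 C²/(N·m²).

dV/dt = (17.5)(7.02×10^4)·cos(1.02492) = 6.378×10^5 V/s.
I_d = C dV/dt with C = ε₀A/d = (8.85×10^-12)(3.019×10^-3)/(2.29×10^-3) = 1.167×10^-11 F, so I_d = (1.167×10^-11)(6.378×10^5) = 7.44×10^-6 A.

7.44×10^-6 A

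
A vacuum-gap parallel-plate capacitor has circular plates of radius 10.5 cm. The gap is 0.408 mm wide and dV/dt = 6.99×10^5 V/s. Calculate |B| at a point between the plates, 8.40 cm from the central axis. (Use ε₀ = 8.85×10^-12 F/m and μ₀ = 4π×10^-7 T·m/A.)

8.00×10^-10 T

I_d = C dV/dt with C = ε₀πR²/d = 7.514×10^-10 F, so I_d = (7.514×10^-10)(6.99×10^5) = 5.252×10^-4 A.
For r < R the Ampère–Maxwell law gives B(2πr) = μ₀ I_d (r²/R²), so B = μ₀ I_d r/(2πR²) = (4π×10^-7)(5.252×10^-4)(0.0840)/(2π·0.105²) = 8.00×10^-10 T.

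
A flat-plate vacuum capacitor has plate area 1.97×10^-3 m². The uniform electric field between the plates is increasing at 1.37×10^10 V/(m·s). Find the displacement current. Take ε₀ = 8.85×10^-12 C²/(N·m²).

2.39×10^-4 A

With a uniform field, Φ_E = EA, so I_d = ε₀ A dE/dt = 2.39×10^-4 A.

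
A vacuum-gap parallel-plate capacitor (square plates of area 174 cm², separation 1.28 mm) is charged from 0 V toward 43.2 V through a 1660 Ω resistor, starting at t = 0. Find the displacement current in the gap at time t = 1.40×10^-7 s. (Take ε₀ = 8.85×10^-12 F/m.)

0.0129 A

C = ε₀A/d = (8.85×10^-12)(0.0174)/(1.28×10^-3) = 1.203×10^-10 F, so τ = RC = 1.997×10^-7 s.
The conduction current is I(t) = (V₀/R) e^(−t/τ), and the displacement current between the plates equals it.
t/τ = 0.7011; I_d = (43.2/1660) · e^(−0.7011) = (0.02602)(0.4960) = 0.0129 A.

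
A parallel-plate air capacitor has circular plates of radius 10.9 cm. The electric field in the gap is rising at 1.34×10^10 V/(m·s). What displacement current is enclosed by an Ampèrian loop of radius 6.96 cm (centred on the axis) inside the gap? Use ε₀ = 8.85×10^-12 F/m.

1.80×10^-3 A

I_d = ε₀ dΦ_E/dt = ε₀ πR² (dE/dt) = (8.85×10^-12)(0.03733)(1.34×10^10) = 4.427×10^-3 A through the full plate area.
Since J_d is uniform, the enclosed fraction is (r/R)² = 0.4077, giving I_d,enc = 1.80×10^-3 A.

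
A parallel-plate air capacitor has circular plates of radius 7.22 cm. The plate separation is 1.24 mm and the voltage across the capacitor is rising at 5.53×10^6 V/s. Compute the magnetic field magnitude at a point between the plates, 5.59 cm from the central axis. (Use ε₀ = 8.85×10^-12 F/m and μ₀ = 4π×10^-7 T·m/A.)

dE/dt = (dV/dt)/d = 4.460×10^9 V/(m·s); I_d = ε₀(πR²)(dE/dt) = (8.85×10^-12)(0.01638)(4.460×10^9) = 6.465×10^-4 A.
For r < R the Ampère–Maxwell law gives B(2πr) = μ₀ I_d (r²/R²), so B = μ₀ I_d r/(2πR²) = (4π×10^-7)(6.465×10^-4)(0.0559)/(2π·0.0722²) = 1.39×10^-9 T.

1.39×10^-9 T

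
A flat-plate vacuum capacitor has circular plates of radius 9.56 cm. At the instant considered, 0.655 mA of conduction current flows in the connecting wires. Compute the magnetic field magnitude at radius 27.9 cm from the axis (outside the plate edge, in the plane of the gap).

4.70×10^-10 T

Between the plates the displacement current equals the wire current: I_d = 0.655 mA = 6.55×10^-4 A.
Outside the plates the loop encloses all of I_d, so B·2πr = μ₀ I_d and B = 4.70×10^-10 T.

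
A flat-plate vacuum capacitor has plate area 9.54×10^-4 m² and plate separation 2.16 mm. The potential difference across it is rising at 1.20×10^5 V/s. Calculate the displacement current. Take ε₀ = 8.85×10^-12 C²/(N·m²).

4.69×10^-7 A

C = ε₀A/d = (8.85×10^-12)(9.54×10^-4)/(2.16×10^-3) = 3.909×10^-12 F.
I_d = C dV/dt = (3.909×10^-12)(1.20×10^5) = 4.69×10^-7 A.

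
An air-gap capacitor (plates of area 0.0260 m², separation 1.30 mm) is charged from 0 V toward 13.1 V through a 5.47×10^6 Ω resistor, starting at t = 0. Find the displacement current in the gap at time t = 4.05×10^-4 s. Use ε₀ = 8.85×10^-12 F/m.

With C = ε₀A/d = (8.85×10^-12)(0.0260)/(1.30×10^-3) = 1.770×10^-10 F, the time constant is τ = RC = 9.682×10^-4 s, so t/τ = 0.4183 and e^(−t/τ) = 0.6582.
I_d = I_cond = (V₀/R) e^(−t/τ) = (2.395×10^-6)(0.6582) = 1.58×10^-6 A.

1.58×10^-6 A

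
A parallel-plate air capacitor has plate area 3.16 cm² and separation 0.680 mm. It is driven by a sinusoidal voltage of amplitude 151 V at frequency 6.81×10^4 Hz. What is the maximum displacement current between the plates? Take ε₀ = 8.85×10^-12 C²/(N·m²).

(dE/dt)_max = V₀ω/d = 9.502×10^10 V/(m·s); ω = 2πf = 4.279×10^5 rad/s.
I_d,max = ε₀ A (dE/dt)_max = (8.85×10^-12)(3.16×10^-4)(9.502×10^10) = 2.66×10^-4 A.

2.66×10^-4 A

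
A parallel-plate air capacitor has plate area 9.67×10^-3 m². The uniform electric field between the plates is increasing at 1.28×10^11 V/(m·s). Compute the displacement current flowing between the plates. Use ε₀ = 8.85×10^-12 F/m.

0.0110 A

I_d = ε₀ A (dE/dt) = (8.85×10^-12)(9.67×10^-3 m²)(1.28×10^11) = 0.0110 A.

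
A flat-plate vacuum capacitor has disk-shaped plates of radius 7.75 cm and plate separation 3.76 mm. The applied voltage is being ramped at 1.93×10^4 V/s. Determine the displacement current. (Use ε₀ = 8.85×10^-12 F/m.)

8.57×10^-7 A

C = ε₀A/d = (8.85×10^-12)(0.01887)/(3.76×10^-3) = 4.441×10^-11 F.
I_d = C dV/dt = (4.441×10^-11)(1.93×10^4) = 8.57×10^-7 A.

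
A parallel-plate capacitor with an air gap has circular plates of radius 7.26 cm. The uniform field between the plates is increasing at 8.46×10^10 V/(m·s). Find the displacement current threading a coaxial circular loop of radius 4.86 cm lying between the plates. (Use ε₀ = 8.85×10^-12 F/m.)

5.56×10^-3 A

Through the whole plate area (πR² = 0.01656 m²), I_d = ε₀ πR² dE/dt = 0.01240 A.
The field is uniform, so I_d,enc = I_d (r/R)² = (0.01240)(4.86/7.26)² = 5.56×10^-3 A.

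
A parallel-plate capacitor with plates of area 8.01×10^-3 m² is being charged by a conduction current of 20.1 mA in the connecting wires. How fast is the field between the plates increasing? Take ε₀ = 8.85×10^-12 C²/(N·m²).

The displacement current between the plates equals the conduction current, I_d = 20.1 mA.
Then dE/dt = I_d/(ε₀A) = 2.84×10^11 V/(m·s).

2.84×10^11 V/(m·s)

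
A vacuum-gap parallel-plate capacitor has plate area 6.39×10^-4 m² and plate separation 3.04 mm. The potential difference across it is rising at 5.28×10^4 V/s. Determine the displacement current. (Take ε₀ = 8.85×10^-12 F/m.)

9.82×10^-8 A

E = V/d so dE/dt = (dV/dt)/d = 1.737×10^7 V/(m·s), and I_d = ε₀ A dE/dt = (8.85×10^-12)(6.39×10^-4)(1.737×10^7) = 9.82×10^-8 A.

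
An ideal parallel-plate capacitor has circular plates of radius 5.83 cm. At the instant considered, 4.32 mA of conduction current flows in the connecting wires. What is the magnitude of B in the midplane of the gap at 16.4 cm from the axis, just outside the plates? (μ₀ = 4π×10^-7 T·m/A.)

5.27×10^-9 T

By continuity the displacement current in the gap matches the conduction current: I_d = 4.32×10^-3 A.
For r ≥ R the full I_d is enclosed: B = μ₀ I_d/(2πr) = (4π×10^-7)(4.32×10^-3)/(2π·0.164) = 5.27×10^-9 T.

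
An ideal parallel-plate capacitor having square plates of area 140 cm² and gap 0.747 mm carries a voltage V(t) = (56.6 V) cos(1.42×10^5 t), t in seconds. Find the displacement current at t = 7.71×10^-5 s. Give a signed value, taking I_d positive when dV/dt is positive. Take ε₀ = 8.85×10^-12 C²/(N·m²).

1.33×10^-3 A

dV/dt = (56.6)(1.42×10^5)·−sin(10.9482) = 8.028×10^6 V/s.
I_d = C dV/dt with C = ε₀A/d = (8.85×10^-12)(0.0140)/(7.47×10^-4) = 1.659×10^-10 F, so I_d = (1.659×10^-10)(8.028×10^6) = 1.33×10^-3 A.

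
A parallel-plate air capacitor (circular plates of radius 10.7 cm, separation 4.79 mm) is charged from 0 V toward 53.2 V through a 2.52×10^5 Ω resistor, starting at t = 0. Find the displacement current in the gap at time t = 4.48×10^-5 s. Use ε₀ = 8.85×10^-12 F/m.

1.45×10^-5 A

C = ε₀A/d = (8.85×10^-12)(0.03597)/(4.79×10^-3) = 6.646×10^-11 F, so τ = RC = 1.675×10^-5 s.
The conduction current is I(t) = (V₀/R) e^(−t/τ), and the displacement current between the plates equals it.
t/τ = 2.675; I_d = (53.2/2.52×10^5) · e^(−2.675) = (2.111×10^-4)(0.06891) = 1.45×10^-5 A.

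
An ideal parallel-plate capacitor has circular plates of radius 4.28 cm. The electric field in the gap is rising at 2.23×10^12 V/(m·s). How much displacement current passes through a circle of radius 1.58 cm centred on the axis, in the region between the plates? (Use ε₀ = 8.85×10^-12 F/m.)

0.0155 A

Through the whole plate area (πR² = 5.755×10^-3 m²), I_d = ε₀ πR² dE/dt = 0.1136 A.
The field is uniform, so I_d,enc = I_d (r/R)² = (0.1136)(1.58/4.28)² = 0.0155 A.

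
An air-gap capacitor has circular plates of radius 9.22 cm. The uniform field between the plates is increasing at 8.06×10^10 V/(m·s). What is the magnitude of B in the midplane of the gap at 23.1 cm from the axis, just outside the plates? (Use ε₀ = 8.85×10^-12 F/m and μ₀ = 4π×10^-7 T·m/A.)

I_d = ε₀ dΦ_E/dt = ε₀ πR² (dE/dt) = (8.85×10^-12)(0.02671)(8.06×10^10) = 0.01905 A through the full plate area.
Outside the plates the loop encloses all of I_d, so B·2πr = μ₀ I_d and B = 1.65×10^-8 T.

1.65×10^-8 T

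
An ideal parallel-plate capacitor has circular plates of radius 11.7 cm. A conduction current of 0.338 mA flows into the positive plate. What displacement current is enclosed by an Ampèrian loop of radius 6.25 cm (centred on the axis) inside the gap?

No conduction current crosses the gap, so I_d there equals the 3.38×10^-4 A in the leads.
Through an area πr² the displacement current is I_d·(πr²/πR²) = I_d (r/R)² = 9.65×10^-5 A.

9.65×10^-5 A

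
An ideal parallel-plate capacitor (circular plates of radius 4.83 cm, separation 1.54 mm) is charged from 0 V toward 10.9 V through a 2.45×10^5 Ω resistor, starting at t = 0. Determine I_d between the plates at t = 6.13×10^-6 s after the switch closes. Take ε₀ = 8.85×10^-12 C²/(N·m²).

C = ε₀A/d = (8.85×10^-12)(7.329×10^-3)/(1.54×10^-3) = 4.212×10^-11 F and τ = RC = 1.032×10^-5 s. I_d in the gap equals the RC charging current.
I_d(t) = (V₀/R) e^(−t/τ) = 4.449×10^-5 · e^(−0.5940) = 2.46×10^-5 A.

2.46×10^-5 A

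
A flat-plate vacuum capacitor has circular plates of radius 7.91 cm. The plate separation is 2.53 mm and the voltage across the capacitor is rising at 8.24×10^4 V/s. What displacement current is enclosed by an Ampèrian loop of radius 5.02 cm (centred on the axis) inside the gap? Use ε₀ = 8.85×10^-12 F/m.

2.28×10^-6 A

With E = V/d, dE/dt = 3.257×10^7 V/(m·s) and πR² = 0.01966 m², giving I_d = ε₀ πR² dE/dt = 5.667×10^-6 A.
The field is uniform, so I_d,enc = I_d (r/R)² = (5.667×10^-6)(5.02/7.91)² = 2.28×10^-6 A.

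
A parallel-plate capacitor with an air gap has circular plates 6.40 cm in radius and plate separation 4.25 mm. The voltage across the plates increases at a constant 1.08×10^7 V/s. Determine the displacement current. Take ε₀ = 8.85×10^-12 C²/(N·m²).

2.89×10^-4 A

The displacement current equals the charging current C dV/dt. With C = ε₀A/d = (8.85×10^-12)(0.01287)/(4.25×10^-3) = 2.680×10^-11 F, I_d = (2.680×10^-11)(1.08×10^7) = 2.89×10^-4 A.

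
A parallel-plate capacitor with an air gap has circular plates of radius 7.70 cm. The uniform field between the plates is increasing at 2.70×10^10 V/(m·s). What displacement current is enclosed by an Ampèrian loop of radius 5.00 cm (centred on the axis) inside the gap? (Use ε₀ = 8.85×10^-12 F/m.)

1.88×10^-3 A

I_d = ε₀ dΦ_E/dt = ε₀ πR² (dE/dt) = (8.85×10^-12)(0.01863)(2.70×10^10) = 4.452×10^-3 A through the full plate area.
Through an area πr² the displacement current is I_d·(πr²/πR²) = I_d (r/R)² = 1.88×10^-3 A.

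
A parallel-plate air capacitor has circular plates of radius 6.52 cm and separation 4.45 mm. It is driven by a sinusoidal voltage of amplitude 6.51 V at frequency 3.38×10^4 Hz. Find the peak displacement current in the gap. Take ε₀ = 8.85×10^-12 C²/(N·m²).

3.67×10^-5 A

The displacement current equals the conduction current C dV/dt, which peaks at C V₀ ω.
With C = ε₀A/d = (8.85×10^-12)(0.01336)/(4.45×10^-3) = 2.657×10^-11 F and ω = 2πf = 2.124×10^5 rad/s, I_d,max = (2.657×10^-11)(6.51)(2.124×10^5) = 3.67×10^-5 A.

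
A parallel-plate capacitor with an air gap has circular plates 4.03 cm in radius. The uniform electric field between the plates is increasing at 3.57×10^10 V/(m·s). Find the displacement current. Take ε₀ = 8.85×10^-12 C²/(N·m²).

I_d = ε₀ A (dE/dt) = (8.85×10^-12)(5.102×10^-3 m²)(3.57×10^10) = 1.61×10^-3 A.

1.61×10^-3 A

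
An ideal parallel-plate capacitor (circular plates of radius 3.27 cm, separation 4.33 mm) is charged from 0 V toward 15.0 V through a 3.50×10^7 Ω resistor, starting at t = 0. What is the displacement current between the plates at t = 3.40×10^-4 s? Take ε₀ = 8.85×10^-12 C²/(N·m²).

1.04×10^-7 A

C = ε₀A/d = (8.85×10^-12)(3.359×10^-3)/(4.33×10^-3) = 6.865×10^-12 F, so τ = RC = 2.403×10^-4 s.
The conduction current is I(t) = (V₀/R) e^(−t/τ), and the displacement current between the plates equals it.
t/τ = 1.415; I_d = (15.0/3.50×10^7) · e^(−1.415) = (4.286×10^-7)(0.2429) = 1.04×10^-7 A.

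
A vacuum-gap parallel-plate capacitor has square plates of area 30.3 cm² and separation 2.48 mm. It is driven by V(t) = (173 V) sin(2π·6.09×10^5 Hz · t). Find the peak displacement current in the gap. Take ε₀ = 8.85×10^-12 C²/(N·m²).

7.16×10^-3 A

(dE/dt)_max = V₀ω/d = 2.669×10^11 V/(m·s); ω = 2πf = 3.826×10^6 rad/s.
I_d,max = ε₀ A (dE/dt)_max = (8.85×10^-12)(3.03×10^-3)(2.669×10^11) = 7.16×10^-3 A.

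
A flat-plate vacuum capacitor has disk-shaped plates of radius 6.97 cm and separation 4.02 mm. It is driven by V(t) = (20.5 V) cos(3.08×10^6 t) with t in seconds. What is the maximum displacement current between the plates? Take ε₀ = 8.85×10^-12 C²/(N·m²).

C = ε₀A/d = (8.85×10^-12)(0.01526)/(4.02×10^-3) = 3.359×10^-11 F; ω = 3.08×10^6 rad/s.
I_d = C dV/dt, so |I_d|_max = C V₀ ω = (3.359×10^-11)(20.5)(3.08×10^6) = 2.12×10^-3 A.

2.12×10^-3 A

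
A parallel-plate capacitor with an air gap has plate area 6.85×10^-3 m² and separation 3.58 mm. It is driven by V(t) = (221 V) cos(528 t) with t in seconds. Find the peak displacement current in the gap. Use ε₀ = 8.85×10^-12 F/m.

1.98×10^-6 A

The displacement current equals the conduction current C dV/dt, which peaks at C V₀ ω.
With C = ε₀A/d = (8.85×10^-12)(6.85×10^-3)/(3.58×10^-3) = 1.693×10^-11 F and ω = 528 rad/s, I_d,max = (1.693×10^-11)(221)(528) = 1.98×10^-6 A.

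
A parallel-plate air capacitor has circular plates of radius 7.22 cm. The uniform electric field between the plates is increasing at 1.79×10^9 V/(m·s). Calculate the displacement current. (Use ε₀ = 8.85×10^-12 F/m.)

2.59×10^-4 A

I_d = ε₀ A (dE/dt) = (8.85×10^-12)(0.01638 m²)(1.79×10^9) = 2.59×10^-4 A.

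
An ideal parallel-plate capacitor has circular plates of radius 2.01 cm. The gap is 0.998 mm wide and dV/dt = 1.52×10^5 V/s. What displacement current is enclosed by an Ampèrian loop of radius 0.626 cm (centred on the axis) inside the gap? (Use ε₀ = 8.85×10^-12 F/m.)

1.66×10^-7 A

With E = V/d, dE/dt = 1.523×10^8 V/(m·s) and πR² = 1.269×10^-3 m², giving I_d = ε₀ πR² dE/dt = 1.710×10^-6 A.
Since J_d is uniform, the enclosed fraction is (r/R)² = 0.09700, giving I_d,enc = 1.66×10^-7 A.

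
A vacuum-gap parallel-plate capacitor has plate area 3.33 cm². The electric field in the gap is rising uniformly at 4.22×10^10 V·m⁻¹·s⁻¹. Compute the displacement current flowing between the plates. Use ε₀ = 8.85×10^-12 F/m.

I_d = ε₀ A (dE/dt) = (8.85×10^-12)(3.33×10^-4 m²)(4.22×10^10) = 1.24×10^-4 A.

1.24×10^-4 A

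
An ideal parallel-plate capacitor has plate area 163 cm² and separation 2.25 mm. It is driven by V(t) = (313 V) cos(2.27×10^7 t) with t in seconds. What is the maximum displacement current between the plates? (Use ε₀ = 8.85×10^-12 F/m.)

0.456 A

(dE/dt)_max = V₀ω/d = 3.158×10^12 V/(m·s); ω = 2.27×10^7 rad/s.
I_d,max = ε₀ A (dE/dt)_max = (8.85×10^-12)(0.0163)(3.158×10^12) = 0.456 A.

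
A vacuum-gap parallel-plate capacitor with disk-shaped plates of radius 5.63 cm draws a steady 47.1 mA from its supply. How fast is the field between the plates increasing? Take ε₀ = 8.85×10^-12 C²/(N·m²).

The displacement current between the plates equals the conduction current, I_d = 47.1 mA.
Then dE/dt = I_d/(ε₀A) = 5.34×10^11 V/(m·s).

5.34×10^11 V/(m·s)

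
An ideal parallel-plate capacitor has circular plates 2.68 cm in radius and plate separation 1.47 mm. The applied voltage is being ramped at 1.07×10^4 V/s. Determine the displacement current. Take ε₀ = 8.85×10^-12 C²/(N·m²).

1.45×10^-7 A

The field between the plates is E = V/d, so dE/dt = (1.07×10^4)/(1.47×10^-3 m) = 7.279×10^6 V/(m·s).
I_d = ε₀ A (dE/dt) = (8.85×10^-12)(2.256×10^-3)(7.279×10^6) = 1.45×10^-7 A.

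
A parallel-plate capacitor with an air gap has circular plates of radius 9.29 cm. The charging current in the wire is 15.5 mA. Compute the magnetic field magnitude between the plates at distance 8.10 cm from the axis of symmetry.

2.91×10^-8 T

No conduction current crosses the gap, so I_d there equals the 0.0155 A in the leads.
∮B·dl = μ₀ I_d,enc with I_d,enc = I_d r²/R² = 0.01178 A; so B = μ₀ I_d,enc/(2πr) = 2.91×10^-8 T.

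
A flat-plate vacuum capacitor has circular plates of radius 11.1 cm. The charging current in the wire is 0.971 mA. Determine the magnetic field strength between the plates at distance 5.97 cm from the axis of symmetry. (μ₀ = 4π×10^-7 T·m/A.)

Between the plates the displacement current equals the wire current: I_d = 0.971 mA = 9.71×10^-4 A.
For r < R the Ampère–Maxwell law gives B(2πr) = μ₀ I_d (r²/R²), so B = μ₀ I_d r/(2πR²) = (4π×10^-7)(9.71×10^-4)(0.0597)/(2π·0.111²) = 9.41×10^-10 T.

9.41×10^-10 T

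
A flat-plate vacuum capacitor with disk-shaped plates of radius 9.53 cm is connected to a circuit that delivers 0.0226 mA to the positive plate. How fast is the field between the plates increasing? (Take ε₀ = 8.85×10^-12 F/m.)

The displacement current between the plates equals the conduction current, I_d = 0.0226 mA.
Inverting I_d = ε₀ A dE/dt gives dE/dt = 2.26×10^-5 / (8.85×10^-12 · 0.02853) = 8.95×10^7 V/(m·s).

8.95×10^7 V/(m·s)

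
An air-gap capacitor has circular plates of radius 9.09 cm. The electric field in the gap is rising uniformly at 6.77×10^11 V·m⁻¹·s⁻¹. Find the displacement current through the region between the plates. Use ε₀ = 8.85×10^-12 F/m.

The displacement current is ε₀ times dΦ_E/dt = ε₀ A dE/dt = (8.85×10^-12)(0.02596)(6.77×10^11) = 0.156 A.

0.156 A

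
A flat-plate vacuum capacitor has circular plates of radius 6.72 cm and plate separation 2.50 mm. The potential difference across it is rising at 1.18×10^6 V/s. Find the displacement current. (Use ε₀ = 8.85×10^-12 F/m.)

5.93×10^-5 A

C = ε₀A/d = (8.85×10^-12)(0.01419)/(2.50×10^-3) = 5.023×10^-11 F.
I_d = C dV/dt = (5.023×10^-11)(1.18×10^6) = 5.93×10^-5 A.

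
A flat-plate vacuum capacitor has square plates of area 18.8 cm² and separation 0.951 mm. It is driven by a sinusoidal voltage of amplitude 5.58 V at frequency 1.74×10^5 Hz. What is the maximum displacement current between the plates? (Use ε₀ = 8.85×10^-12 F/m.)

1.07×10^-4 A

(dE/dt)_max = V₀ω/d = 6.413×10^9 V/(m·s); ω = 2πf = 1.093×10^6 rad/s.
I_d,max = ε₀ A (dE/dt)_max = (8.85×10^-12)(1.88×10^-3)(6.413×10^9) = 1.07×10^-4 A.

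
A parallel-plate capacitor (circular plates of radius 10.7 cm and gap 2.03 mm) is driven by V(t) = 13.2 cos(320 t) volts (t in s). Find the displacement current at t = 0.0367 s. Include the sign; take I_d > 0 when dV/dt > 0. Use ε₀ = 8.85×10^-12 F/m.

C = ε₀A/d = (8.85×10^-12)(0.03597)/(2.03×10^-3) = 1.568×10^-10 F. dV/dt = V₀ω·−sin(ωt); at ωt = 11.744 rad this factor is 0.7328.
I_d = C dV/dt = (1.568×10^-10)(13.2)(320)(0.7328) = 4.85×10^-7 A.

4.85×10^-7 A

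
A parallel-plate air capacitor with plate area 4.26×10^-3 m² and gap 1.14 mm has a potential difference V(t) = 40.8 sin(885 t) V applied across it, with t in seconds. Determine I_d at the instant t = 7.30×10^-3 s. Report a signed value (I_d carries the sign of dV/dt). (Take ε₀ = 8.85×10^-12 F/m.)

1.18×10^-6 A

dV/dt = (40.8)(885)·cos(6.4605) = 3.554×10^4 V/s.
I_d = C dV/dt with C = ε₀A/d = (8.85×10^-12)(4.26×10^-3)/(1.14×10^-3) = 3.307×10^-11 F, so I_d = (3.307×10^-11)(3.554×10^4) = 1.18×10^-6 A.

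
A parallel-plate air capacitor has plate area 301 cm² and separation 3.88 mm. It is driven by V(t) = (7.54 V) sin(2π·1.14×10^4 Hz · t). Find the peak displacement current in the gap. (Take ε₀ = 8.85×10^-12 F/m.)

The displacement current equals the conduction current C dV/dt, which peaks at C V₀ ω.
With C = ε₀A/d = (8.85×10^-12)(0.0301)/(3.88×10^-3) = 6.866×10^-11 F and ω = 2πf = 7.163×10^4 rad/s, I_d,max = (6.866×10^-11)(7.54)(7.163×10^4) = 3.71×10^-5 A.

3.71×10^-5 A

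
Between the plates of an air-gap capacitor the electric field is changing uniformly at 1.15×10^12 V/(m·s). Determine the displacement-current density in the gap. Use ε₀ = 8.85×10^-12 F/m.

J_d = ε₀ dE/dt = (8.85×10^-12)(1.15×10^12) = 10.2 A/m².

10.2 A/m²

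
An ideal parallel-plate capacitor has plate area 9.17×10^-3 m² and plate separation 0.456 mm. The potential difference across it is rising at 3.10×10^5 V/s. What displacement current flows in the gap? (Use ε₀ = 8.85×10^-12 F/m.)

5.52×10^-5 A

The displacement current equals the charging current C dV/dt. With C = ε₀A/d = (8.85×10^-12)(9.17×10^-3)/(4.56×10^-4) = 1.780×10^-10 F, I_d = (1.780×10^-10)(3.10×10^5) = 5.52×10^-5 A.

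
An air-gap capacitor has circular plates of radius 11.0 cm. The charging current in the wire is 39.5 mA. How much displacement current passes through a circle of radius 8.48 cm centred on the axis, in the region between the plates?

0.0235 A

By continuity the displacement current in the gap matches the conduction current: I_d = 0.0395 A.
Since J_d is uniform, the enclosed fraction is (r/R)² = 0.5943, giving I_d,enc = 0.0235 A.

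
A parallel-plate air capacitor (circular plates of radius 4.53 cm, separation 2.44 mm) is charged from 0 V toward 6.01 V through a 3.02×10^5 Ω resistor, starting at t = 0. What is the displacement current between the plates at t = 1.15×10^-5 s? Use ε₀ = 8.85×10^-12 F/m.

C = ε₀A/d = (8.85×10^-12)(6.447×10^-3)/(2.44×10^-3) = 2.338×10^-11 F and τ = RC = 7.061×10^-6 s. I_d in the gap equals the RC charging current.
I_d(t) = (V₀/R) e^(−t/τ) = 1.990×10^-5 · e^(−1.629) = 3.90×10^-6 A.

3.90×10^-6 A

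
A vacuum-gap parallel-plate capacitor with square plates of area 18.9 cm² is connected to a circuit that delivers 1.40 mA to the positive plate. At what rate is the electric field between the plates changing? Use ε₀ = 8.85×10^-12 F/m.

By continuity, I_d in the gap equals the 1.40 mA flowing in the wire.
Inverting I_d = ε₀ A dE/dt gives dE/dt = 1.40×10^-3 / (8.85×10^-12 · 1.89×10^-3) = 8.37×10^10 V/(m·s).

8.37×10^10 V/(m·s)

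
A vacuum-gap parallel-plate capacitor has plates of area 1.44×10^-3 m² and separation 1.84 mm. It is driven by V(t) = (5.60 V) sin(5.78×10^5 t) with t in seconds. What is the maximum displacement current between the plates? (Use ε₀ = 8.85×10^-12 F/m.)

2.24×10^-5 A

(dE/dt)_max = V₀ω/d = 1.759×10^9 V/(m·s); ω = 5.78×10^5 rad/s.
I_d,max = ε₀ A (dE/dt)_max = (8.85×10^-12)(1.44×10^-3)(1.759×10^9) = 2.24×10^-5 A.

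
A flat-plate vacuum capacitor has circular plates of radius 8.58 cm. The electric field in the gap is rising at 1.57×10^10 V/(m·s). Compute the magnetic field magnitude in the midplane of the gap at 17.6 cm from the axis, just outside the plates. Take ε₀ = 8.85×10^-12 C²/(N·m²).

3.65×10^-9 T

Total displacement current: I_d = ε₀(πR²)(dE/dt) = (8.85×10^-12)(0.02313)(1.57×10^10) = 3.214×10^-3 A.
With r > R the enclosed displacement current is the full I_d; B = μ₀ I_d / (2πr) = 3.65×10^-9 T.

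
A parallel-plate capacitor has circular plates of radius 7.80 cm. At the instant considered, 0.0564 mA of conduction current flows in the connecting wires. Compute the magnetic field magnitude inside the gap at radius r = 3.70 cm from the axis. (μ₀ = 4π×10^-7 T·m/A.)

No conduction current crosses the gap, so I_d there equals the 5.64×10^-5 A in the leads.
∮B·dl = μ₀ I_d,enc with I_d,enc = I_d r²/R² = 1.269×10^-5 A; so B = μ₀ I_d,enc/(2πr) = 6.86×10^-11 T.

6.86×10^-11 T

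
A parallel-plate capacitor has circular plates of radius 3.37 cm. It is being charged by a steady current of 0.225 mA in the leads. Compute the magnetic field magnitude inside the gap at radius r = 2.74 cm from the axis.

Between the plates the displacement current equals the wire current: I_d = 0.225 mA = 2.25×10^-4 A.
For r < R the Ampère–Maxwell law gives B(2πr) = μ₀ I_d (r²/R²), so B = μ₀ I_d r/(2πR²) = (4π×10^-7)(2.25×10^-4)(0.0274)/(2π·0.0337²) = 1.09×10^-9 T.

1.09×10^-9 T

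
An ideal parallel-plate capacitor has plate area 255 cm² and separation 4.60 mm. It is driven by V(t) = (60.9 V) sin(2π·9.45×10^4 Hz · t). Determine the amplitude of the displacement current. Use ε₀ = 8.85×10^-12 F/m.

1.77×10^-3 A

C = ε₀A/d = (8.85×10^-12)(0.0255)/(4.60×10^-3) = 4.906×10^-11 F; ω = 2πf = 5.938×10^5 rad/s.
I_d = C dV/dt, so |I_d|_max = C V₀ ω = (4.906×10^-11)(60.9)(5.938×10^5) = 1.77×10^-3 A.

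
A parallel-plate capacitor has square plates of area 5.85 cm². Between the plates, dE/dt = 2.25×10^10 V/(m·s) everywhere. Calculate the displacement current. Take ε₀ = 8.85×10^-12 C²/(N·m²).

I_d = ε₀ A (dE/dt) = (8.85×10^-12)(5.85×10^-4 m²)(2.25×10^10) = 1.16×10^-4 A.

1.16×10^-4 A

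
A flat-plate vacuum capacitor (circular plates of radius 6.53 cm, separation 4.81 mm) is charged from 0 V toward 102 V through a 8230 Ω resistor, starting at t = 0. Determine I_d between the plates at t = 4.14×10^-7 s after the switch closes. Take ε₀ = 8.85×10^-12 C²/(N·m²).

With C = ε₀A/d = (8.85×10^-12)(0.01340)/(4.81×10^-3) = 2.465×10^-11 F, the time constant is τ = RC = 2.029×10^-7 s, so t/τ = 2.040 and e^(−t/τ) = 0.1300.
I_d = I_cond = (V₀/R) e^(−t/τ) = (0.01239)(0.1300) = 1.61×10^-3 A.

1.61×10^-3 A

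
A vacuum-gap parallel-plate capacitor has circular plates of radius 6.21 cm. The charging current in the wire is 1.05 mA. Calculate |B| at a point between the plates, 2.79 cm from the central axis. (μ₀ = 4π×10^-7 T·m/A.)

Between the plates the displacement current equals the wire current: I_d = 1.05 mA = 1.05×10^-3 A.
For r < R the Ampère–Maxwell law gives B(2πr) = μ₀ I_d (r²/R²), so B = μ₀ I_d r/(2πR²) = (4π×10^-7)(1.05×10^-3)(0.0279)/(2π·0.0621²) = 1.52×10^-9 T.

1.52×10^-9 T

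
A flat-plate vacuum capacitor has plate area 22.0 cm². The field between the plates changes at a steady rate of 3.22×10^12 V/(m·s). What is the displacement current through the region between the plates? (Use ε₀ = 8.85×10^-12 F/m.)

0.0627 A

The displacement current is ε₀ times dΦ_E/dt = ε₀ A dE/dt = (8.85×10^-12)(2.20×10^-3)(3.22×10^12) = 0.0627 A.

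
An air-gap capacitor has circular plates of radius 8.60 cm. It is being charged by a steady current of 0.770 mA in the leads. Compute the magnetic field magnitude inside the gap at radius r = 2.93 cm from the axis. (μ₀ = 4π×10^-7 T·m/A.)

By continuity the displacement current in the gap matches the conduction current: I_d = 7.70×10^-4 A.
An Ampèrian loop of radius r encloses a fraction (r/R)² of I_d. Then B·2πr = μ₀ I_d (r/R)², giving B = μ₀ I_d r/(2πR²) = 6.10×10^-10 T.

6.10×10^-10 T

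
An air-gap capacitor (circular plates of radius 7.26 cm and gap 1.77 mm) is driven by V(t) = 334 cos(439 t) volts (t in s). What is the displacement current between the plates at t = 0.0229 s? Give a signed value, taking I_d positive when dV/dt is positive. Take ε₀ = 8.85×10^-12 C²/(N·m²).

7.14×10^-6 A

C = ε₀A/d = (8.85×10^-12)(0.01656)/(1.77×10^-3) = 8.280×10^-11 F. dV/dt = V₀ω·−sin(ωt); at ωt = 10.0531 rad this factor is 0.5878.
I_d = C dV/dt = (8.280×10^-11)(334)(439)(0.5878) = 7.14×10^-6 A.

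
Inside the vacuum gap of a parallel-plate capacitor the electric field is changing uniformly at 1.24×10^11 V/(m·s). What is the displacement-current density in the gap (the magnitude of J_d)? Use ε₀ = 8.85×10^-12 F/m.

J_d = ε₀ dE/dt = (8.85×10^-12)(1.24×10^11) = 1.10 A/m².

1.10 A/m²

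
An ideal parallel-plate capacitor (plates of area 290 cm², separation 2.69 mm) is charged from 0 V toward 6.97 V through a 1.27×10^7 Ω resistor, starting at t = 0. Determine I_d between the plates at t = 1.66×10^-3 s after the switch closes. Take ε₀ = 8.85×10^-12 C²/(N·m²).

C = ε₀A/d = (8.85×10^-12)(0.0290)/(2.69×10^-3) = 9.541×10^-11 F, so τ = RC = 1.212×10^-3 s.
The conduction current is I(t) = (V₀/R) e^(−t/τ), and the displacement current between the plates equals it.
t/τ = 1.370; I_d = (6.97/1.27×10^7) · e^(−1.370) = (5.488×10^-7)(0.2541) = 1.39×10^-7 A.

1.39×10^-7 A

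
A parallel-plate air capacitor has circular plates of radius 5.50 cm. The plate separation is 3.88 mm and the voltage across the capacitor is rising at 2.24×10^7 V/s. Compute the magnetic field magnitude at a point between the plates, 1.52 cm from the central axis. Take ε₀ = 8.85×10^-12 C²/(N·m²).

4.88×10^-10 T

I_d = C dV/dt with C = ε₀πR²/d = 2.168×10^-11 F, so I_d = (2.168×10^-11)(2.24×10^7) = 4.856×10^-4 A.
∮B·dl = μ₀ I_d,enc with I_d,enc = I_d r²/R² = 3.709×10^-5 A; so B = μ₀ I_d,enc/(2πr) = 4.88×10^-10 T.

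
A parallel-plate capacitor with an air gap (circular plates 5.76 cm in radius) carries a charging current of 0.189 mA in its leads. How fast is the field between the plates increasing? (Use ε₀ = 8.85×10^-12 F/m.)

2.05×10^9 V/(m·s)

Charge continuity gives I_d = I = 1.89×10^-4 A between the plates.
Then dE/dt = I_d/(ε₀A) = 2.05×10^9 V/(m·s).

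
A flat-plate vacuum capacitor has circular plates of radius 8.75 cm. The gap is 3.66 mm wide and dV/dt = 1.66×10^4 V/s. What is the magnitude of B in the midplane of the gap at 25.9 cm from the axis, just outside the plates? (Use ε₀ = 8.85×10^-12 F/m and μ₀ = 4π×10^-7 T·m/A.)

7.46×10^-13 T

With E = V/d, dE/dt = 4.536×10^6 V/(m·s) and πR² = 0.02405 m², giving I_d = ε₀ πR² dE/dt = 9.655×10^-7 A.
For r ≥ R the full I_d is enclosed: B = μ₀ I_d/(2πr) = (4π×10^-7)(9.655×10^-7)/(2π·0.259) = 7.46×10^-13 T.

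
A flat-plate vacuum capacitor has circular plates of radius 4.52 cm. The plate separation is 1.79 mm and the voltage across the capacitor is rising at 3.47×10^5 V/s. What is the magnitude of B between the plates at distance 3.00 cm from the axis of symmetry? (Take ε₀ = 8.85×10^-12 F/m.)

3.23×10^-11 T

With E = V/d, dE/dt = 1.939×10^8 V/(m·s) and πR² = 6.418×10^-3 m², giving I_d = ε₀ πR² dE/dt = 1.101×10^-5 A.
An Ampèrian loop of radius r encloses a fraction (r/R)² of I_d. Then B·2πr = μ₀ I_d (r/R)², giving B = μ₀ I_d r/(2πR²) = 3.23×10^-11 T.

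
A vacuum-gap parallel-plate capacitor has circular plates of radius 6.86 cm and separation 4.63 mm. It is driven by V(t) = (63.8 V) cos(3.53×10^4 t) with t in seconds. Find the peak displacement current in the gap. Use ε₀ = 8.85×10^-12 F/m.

The displacement current equals the conduction current C dV/dt, which peaks at C V₀ ω.
With C = ε₀A/d = (8.85×10^-12)(0.01478)/(4.63×10^-3) = 2.825×10^-11 F and ω = 3.53×10^4 rad/s, I_d,max = (2.825×10^-11)(63.8)(3.53×10^4) = 6.36×10^-5 A.

6.36×10^-5 A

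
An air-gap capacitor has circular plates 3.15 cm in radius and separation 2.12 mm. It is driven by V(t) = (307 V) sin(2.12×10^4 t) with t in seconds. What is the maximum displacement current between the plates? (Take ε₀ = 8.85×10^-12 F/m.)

C = ε₀A/d = (8.85×10^-12)(3.117×10^-3)/(2.12×10^-3) = 1.301×10^-11 F; ω = 2.12×10^4 rad/s.
I_d = C dV/dt, so |I_d|_max = C V₀ ω = (1.301×10^-11)(307)(2.12×10^4) = 8.47×10^-5 A.

8.47×10^-5 A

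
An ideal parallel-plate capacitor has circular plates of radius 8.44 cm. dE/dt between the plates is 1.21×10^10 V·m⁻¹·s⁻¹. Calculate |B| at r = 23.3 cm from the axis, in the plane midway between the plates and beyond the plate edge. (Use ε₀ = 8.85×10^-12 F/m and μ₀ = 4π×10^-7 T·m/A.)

Through the whole plate area (πR² = 0.02238 m²), I_d = ε₀ πR² dE/dt = 2.397×10^-3 A.
With r > R the enclosed displacement current is the full I_d; B = μ₀ I_d / (2πr) = 2.06×10^-9 T.

2.06×10^-9 T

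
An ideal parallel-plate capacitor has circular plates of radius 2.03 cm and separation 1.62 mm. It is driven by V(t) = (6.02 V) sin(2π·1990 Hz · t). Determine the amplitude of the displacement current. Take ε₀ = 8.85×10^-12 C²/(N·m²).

(dE/dt)_max = V₀ω/d = 4.645×10^7 V/(m·s); ω = 2πf = 1.250×10^4 rad/s.
I_d,max = ε₀ A (dE/dt)_max = (8.85×10^-12)(1.295×10^-3)(4.645×10^7) = 5.32×10^-7 A.

5.32×10^-7 A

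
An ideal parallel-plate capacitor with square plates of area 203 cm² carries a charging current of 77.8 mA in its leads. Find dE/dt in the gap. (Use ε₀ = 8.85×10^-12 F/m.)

4.33×10^11 V/(m·s)

Charge continuity gives I_d = I = 0.0778 A between the plates.
Inverting I_d = ε₀ A dE/dt gives dE/dt = 0.0778 / (8.85×10^-12 · 0.0203) = 4.33×10^11 V/(m·s).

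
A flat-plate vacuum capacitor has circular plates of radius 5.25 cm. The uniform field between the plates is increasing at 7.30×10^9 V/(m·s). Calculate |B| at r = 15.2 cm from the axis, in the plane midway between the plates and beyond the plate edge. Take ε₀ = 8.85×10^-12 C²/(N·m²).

7.36×10^-10 T

Total displacement current: I_d = ε₀(πR²)(dE/dt) = (8.85×10^-12)(8.659×10^-3)(7.30×10^9) = 5.594×10^-4 A.
Outside the plates the loop encloses all of I_d, so B·2πr = μ₀ I_d and B = 7.36×10^-10 T.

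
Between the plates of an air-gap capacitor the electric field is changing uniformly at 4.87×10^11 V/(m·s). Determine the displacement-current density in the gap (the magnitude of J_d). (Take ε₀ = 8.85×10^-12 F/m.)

The displacement-current density is ε₀ ∂E/∂t = (8.85×10^-12)(4.87×10^11) = 4.31 A/m².

4.31 A/m²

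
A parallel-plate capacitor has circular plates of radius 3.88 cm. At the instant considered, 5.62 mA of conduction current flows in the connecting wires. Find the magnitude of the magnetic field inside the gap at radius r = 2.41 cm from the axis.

By continuity the displacement current in the gap matches the conduction current: I_d = 5.62×10^-3 A.
An Ampèrian loop of radius r encloses a fraction (r/R)² of I_d. Then B·2πr = μ₀ I_d (r/R)², giving B = μ₀ I_d r/(2πR²) = 1.80×10^-8 T.

1.80×10^-8 T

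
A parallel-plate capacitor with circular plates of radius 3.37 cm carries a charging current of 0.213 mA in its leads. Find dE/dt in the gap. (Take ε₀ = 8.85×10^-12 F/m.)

6.75×10^9 V/(m·s)

The displacement current between the plates equals the conduction current, I_d = 0.213 mA.
Since I_d = ε₀ A dE/dt, dE/dt = I_d/(ε₀A) = (2.13×10^-4)/((8.85×10^-12)(3.568×10^-3)) = 6.75×10^9 V/(m·s).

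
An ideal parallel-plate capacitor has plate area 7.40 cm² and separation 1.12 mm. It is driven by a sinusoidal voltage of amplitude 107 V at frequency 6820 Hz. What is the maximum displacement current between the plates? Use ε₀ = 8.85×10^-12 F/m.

C = ε₀A/d = (8.85×10^-12)(7.40×10^-4)/(1.12×10^-3) = 5.847×10^-12 F; ω = 2πf = 4.285×10^4 rad/s.
I_d = C dV/dt, so |I_d|_max = C V₀ ω = (5.847×10^-12)(107)(4.285×10^4) = 2.68×10^-5 A.

2.68×10^-5 A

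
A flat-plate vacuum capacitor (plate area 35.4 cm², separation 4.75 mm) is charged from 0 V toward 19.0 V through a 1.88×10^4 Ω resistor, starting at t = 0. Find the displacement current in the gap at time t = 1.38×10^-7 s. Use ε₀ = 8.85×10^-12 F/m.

3.32×10^-4 A

C = ε₀A/d = (8.85×10^-12)(3.54×10^-3)/(4.75×10^-3) = 6.596×10^-12 F, so τ = RC = 1.240×10^-7 s.
The conduction current is I(t) = (V₀/R) e^(−t/τ), and the displacement current between the plates equals it.
t/τ = 1.113; I_d = (19.0/1.88×10^4) · e^(−1.113) = (1.011×10^-3)(0.3286) = 3.32×10^-4 A.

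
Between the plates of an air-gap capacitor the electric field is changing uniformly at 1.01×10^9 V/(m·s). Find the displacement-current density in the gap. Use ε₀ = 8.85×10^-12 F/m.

8.94×10^-3 A/m²

The displacement-current density is ε₀ ∂E/∂t = (8.85×10^-12)(1.01×10^9) = 8.94×10^-3 A/m².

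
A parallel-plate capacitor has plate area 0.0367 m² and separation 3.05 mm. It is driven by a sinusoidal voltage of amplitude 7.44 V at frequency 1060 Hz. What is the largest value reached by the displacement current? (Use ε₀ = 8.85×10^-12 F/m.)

C = ε₀A/d = (8.85×10^-12)(0.0367)/(3.05×10^-3) = 1.065×10^-10 F; ω = 2πf = 6660 rad/s.
I_d = C dV/dt, so |I_d|_max = C V₀ ω = (1.065×10^-10)(7.44)(6660) = 5.28×10^-6 A.

5.28×10^-6 A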